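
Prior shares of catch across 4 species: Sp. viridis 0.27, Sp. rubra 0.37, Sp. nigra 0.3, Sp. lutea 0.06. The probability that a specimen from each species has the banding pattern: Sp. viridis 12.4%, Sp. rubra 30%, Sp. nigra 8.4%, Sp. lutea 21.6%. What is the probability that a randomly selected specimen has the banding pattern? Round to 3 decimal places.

0.183

By Bayes' rule, posterior ∝ prior × likelihood:
  Sp. viridis: 0.27 × 0.124 = 0.03348
  Sp. rubra: 0.37 × 0.3 = 0.111
  Sp. nigra: 0.3 × 0.084 = 0.0252
  Sp. lutea: 0.06 × 0.216 = 0.01296
P(banded) = 0.03348 + 0.111 + 0.0252 + 0.01296 = 0.18264 → 0.183.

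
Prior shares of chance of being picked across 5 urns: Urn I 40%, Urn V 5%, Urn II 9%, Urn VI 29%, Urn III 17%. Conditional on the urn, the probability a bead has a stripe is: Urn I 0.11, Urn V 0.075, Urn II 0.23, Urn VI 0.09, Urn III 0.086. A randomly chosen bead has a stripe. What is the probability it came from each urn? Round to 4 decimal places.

Urn I 0.4030, Urn V 0.0344, Urn II 0.1896, Urn VI 0.2391, Urn III 0.1339

Prior × likelihood for each hypothesis:
  Urn I: 0.4 × 0.11 = 0.044
  Urn V: 0.05 × 0.075 = 0.00375
  Urn II: 0.09 × 0.23 = 0.0207
  Urn VI: 0.29 × 0.09 = 0.0261
  Urn III: 0.17 × 0.086 = 0.01462
Sum = 0.10917.
P(Urn I | striped) = 0.044/0.10917 ≈ 0.4030
P(Urn V | striped) = 0.00375/0.10917 ≈ 0.0344
P(Urn II | striped) = 0.0207/0.10917 ≈ 0.1896
P(Urn VI | striped) = 0.0261/0.10917 ≈ 0.2391
P(Urn III | striped) = 0.01462/0.10917 ≈ 0.1339
(Check: 0.4030+0.0344+0.1896+0.2391+0.1339 = 1.0000.)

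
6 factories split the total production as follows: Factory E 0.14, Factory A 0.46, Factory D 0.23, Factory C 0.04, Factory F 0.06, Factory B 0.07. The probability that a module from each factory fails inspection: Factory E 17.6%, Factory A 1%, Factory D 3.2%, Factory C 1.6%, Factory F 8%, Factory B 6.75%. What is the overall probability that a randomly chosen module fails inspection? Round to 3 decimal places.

By Bayes' rule, posterior ∝ prior × likelihood:
  Factory E: 0.14 × 0.176 = 0.02464
  Factory A: 0.46 × 0.01 = 0.0046
  Factory D: 0.23 × 0.032 = 0.00736
  Factory C: 0.04 × 0.016 = 0.00064
  Factory F: 0.06 × 0.08 = 0.0048
  Factory B: 0.07 × 0.0675 = 0.004725
P(nonconforming) = 0.02464 + 0.0046 + 0.00736 + 0.00064 + 0.0048 + 0.004725 = 0.046765 → 0.047.

0.047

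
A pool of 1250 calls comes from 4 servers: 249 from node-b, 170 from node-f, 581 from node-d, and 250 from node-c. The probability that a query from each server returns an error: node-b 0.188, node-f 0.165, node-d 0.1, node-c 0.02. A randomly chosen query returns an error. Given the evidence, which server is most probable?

node-d

Compute prior × likelihood for every hypothesis:
  node-b: 0.1992 × 0.188 = 0.0374496
  node-f: 0.136 × 0.165 = 0.02244
  node-d: 0.4648 × 0.1 = 0.04648
  node-c: 0.2 × 0.02 = 0.004
Total = 0.1103696.
Largest term belongs to node-d, so node-d is most probable.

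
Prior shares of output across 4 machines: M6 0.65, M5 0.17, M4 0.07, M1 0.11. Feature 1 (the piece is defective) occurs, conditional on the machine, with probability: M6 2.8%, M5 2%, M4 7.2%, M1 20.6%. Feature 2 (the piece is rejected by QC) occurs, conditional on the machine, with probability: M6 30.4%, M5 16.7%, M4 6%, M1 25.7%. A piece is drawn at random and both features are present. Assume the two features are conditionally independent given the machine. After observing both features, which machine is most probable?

M1

By Bayes' rule, posterior ∝ prior × likelihood:
  M6: 0.65 × 0.028 × 0.304 = 0.0055328
  M5: 0.17 × 0.02 × 0.167 = 0.0005678
  M4: 0.07 × 0.072 × 0.06 = 0.0003024
  M1: 0.11 × 0.206 × 0.257 = 0.00582362
Total = 0.01222662.
Largest term belongs to M1, so M1 is most probable.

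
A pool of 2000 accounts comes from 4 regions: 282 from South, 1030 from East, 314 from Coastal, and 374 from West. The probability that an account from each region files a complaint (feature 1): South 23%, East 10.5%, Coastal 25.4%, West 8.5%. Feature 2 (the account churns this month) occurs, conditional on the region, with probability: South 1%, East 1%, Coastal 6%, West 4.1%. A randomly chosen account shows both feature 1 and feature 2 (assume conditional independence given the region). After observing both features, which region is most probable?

Unnormalized posteriors (prior × likelihood):
  South: 0.141 × 0.23 × 0.01 = 0.0003243
  East: 0.515 × 0.105 × 0.01 = 0.00054075
  Coastal: 0.157 × 0.254 × 0.06 = 0.00239268
  West: 0.187 × 0.085 × 0.041 = 0.000651695
Total = 0.003909425.
Largest term belongs to Coastal, so Coastal is most probable.

Coastal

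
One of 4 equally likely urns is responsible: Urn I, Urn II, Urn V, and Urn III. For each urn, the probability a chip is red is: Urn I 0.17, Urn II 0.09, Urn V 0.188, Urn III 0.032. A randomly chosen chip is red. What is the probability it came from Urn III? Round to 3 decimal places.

Since the prior is uniform, the posterior is proportional to the likelihood:
  Urn I: 0.17
  Urn II: 0.09
  Urn V: 0.188
  Urn III: 0.032
Normalizing constant = 0.48.
P(Urn III | evidence) = 0.032 / 0.48 ≈ 0.067.

0.067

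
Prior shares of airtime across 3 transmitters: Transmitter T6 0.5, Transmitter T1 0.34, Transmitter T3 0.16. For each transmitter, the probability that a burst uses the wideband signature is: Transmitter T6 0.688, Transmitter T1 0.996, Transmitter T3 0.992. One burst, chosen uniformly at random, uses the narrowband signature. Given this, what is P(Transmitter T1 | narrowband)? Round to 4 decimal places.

Taking complements, P(narrowband | each) = Transmitter T6 0.312, Transmitter T1 0.004, Transmitter T3 0.008.
By Bayes' rule, posterior ∝ prior × likelihood:
  Transmitter T6: 0.5 × 0.312 = 0.156
  Transmitter T1: 0.34 × 0.004 = 0.00136
  Transmitter T3: 0.16 × 0.008 = 0.00128
Sum = 0.15864.
P(Transmitter T1 | evidence) = 0.00136 / 0.15864 ≈ 0.0086.

0.0086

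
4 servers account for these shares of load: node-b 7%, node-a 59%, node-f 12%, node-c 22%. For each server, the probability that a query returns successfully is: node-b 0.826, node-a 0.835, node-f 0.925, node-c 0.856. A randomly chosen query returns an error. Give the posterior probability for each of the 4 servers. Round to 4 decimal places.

node-b 0.0811, node-a 0.6481, node-f 0.0599, node-c 0.2109

Taking complements, P(error | each) = node-b 0.174, node-a 0.165, node-f 0.075, node-c 0.144.
Unnormalized posteriors (prior × likelihood):
  node-b: 0.07 × 0.174 = 0.01218
  node-a: 0.59 × 0.165 = 0.09735
  node-f: 0.12 × 0.075 = 0.009
  node-c: 0.22 × 0.144 = 0.03168
Normalizing constant = 0.15021.
P(node-b | error) = 0.01218/0.15021 ≈ 0.0811
P(node-a | error) = 0.09735/0.15021 ≈ 0.6481
P(node-f | error) = 0.009/0.15021 ≈ 0.0599
P(node-c | error) = 0.03168/0.15021 ≈ 0.2109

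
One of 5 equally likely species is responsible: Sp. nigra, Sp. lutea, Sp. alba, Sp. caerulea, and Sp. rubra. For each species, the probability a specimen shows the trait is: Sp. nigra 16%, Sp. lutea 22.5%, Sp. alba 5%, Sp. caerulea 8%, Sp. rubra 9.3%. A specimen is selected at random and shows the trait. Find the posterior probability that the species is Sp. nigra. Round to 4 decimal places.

0.2632

With a uniform prior (1/5 each), posterior ∝ likelihood:
  Sp. nigra: 0.16
  Sp. lutea: 0.225
  Sp. alba: 0.05
  Sp. caerulea: 0.08
  Sp. rubra: 0.093
Sum = 0.608.
P(Sp. nigra | evidence) = 0.16 / 0.608 ≈ 0.2632.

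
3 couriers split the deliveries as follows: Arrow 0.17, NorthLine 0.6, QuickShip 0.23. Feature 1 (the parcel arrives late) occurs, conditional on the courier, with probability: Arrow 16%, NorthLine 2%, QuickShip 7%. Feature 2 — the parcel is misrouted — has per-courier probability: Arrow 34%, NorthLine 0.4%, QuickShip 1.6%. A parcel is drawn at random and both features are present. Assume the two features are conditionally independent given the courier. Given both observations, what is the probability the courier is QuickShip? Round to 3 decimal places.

Compute prior × likelihood for every hypothesis:
  Arrow: 0.17 × 0.16 × 0.34 = 0.009248
  NorthLine: 0.6 × 0.02 × 0.004 = 0.000048
  QuickShip: 0.23 × 0.07 × 0.016 = 0.0002576
Total = 0.0095536.
P(QuickShip | evidence) = 0.0002576 / 0.0095536 ≈ 0.027.

0.027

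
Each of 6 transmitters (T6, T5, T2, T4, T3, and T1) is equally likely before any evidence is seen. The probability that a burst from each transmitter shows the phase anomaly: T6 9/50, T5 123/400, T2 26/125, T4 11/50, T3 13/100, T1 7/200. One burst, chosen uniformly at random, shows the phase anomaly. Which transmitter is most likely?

T5

With a uniform prior (1/6 each), posterior ∝ likelihood:
  T6: 0.18
  T5: 0.3075
  T2: 0.208
  T4: 0.22
  T3: 0.13
  T1: 0.035
Sum = 1.0805.
Largest term belongs to T5, so T5 is most probable.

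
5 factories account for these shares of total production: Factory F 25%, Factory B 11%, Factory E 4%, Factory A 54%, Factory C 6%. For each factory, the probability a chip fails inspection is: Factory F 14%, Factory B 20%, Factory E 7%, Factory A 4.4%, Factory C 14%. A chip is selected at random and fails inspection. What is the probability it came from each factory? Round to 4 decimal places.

Factory F 0.3806, Factory B 0.2392, Factory E 0.0304, Factory A 0.2584, Factory C 0.0913

By Bayes' rule, posterior ∝ prior × likelihood:
  Factory F: 0.25 × 0.14 = 0.035
  Factory B: 0.11 × 0.2 = 0.022
  Factory E: 0.04 × 0.07 = 0.0028
  Factory A: 0.54 × 0.044 = 0.02376
  Factory C: 0.06 × 0.14 = 0.0084
Sum = 0.09196.
P(Factory F | nonconforming) = 0.035/0.09196 ≈ 0.3806
P(Factory B | nonconforming) = 0.022/0.09196 ≈ 0.2392
P(Factory E | nonconforming) = 0.0028/0.09196 ≈ 0.0304
P(Factory A | nonconforming) = 0.02376/0.09196 ≈ 0.2584
P(Factory C | nonconforming) = 0.0084/0.09196 ≈ 0.0913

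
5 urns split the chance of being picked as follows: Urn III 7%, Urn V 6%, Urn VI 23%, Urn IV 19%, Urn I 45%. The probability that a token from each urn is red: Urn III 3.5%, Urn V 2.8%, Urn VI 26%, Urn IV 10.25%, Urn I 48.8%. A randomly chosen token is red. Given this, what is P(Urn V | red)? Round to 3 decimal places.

0.006

Unnormalized posteriors (prior × likelihood):
  Urn III: 0.07 × 0.035 = 0.00245
  Urn V: 0.06 × 0.028 = 0.00168
  Urn VI: 0.23 × 0.26 = 0.0598
  Urn IV: 0.19 × 0.1025 = 0.019475
  Urn I: 0.45 × 0.488 = 0.2196
Normalizing constant = 0.303005.
P(Urn V | evidence) = 0.00168 / 0.303005 ≈ 0.006.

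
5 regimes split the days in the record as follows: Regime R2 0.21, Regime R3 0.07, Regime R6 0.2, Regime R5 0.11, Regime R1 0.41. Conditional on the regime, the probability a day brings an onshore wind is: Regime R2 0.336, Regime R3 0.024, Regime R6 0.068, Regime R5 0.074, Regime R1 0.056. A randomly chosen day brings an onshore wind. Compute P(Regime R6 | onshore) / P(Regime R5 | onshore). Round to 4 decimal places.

Unnormalized posteriors (prior × likelihood):
  Regime R2: 0.21 × 0.336 = 0.07056
  Regime R3: 0.07 × 0.024 = 0.00168
  Regime R6: 0.2 × 0.068 = 0.0136
  Regime R5: 0.11 × 0.074 = 0.00814
  Regime R1: 0.41 × 0.056 = 0.02296
Sum = 0.11694.
The ratio is 0.0136 / 0.00814 (the normalizer cancels) = 1.6708.

1.6708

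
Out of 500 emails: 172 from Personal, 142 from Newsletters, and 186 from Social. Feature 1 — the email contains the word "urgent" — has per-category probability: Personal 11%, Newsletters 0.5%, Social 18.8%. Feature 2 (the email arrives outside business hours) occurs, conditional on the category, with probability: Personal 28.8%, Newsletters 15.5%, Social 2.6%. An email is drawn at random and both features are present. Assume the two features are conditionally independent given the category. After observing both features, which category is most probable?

Personal

Compute prior × likelihood for every hypothesis:
  Personal: 0.344 × 0.11 × 0.288 = 0.01089792
  Newsletters: 0.284 × 0.005 × 0.155 = 0.0002201
  Social: 0.372 × 0.188 × 0.026 = 0.001818336
Sum = 0.012936356.
Largest term belongs to Personal, so Personal is most probable.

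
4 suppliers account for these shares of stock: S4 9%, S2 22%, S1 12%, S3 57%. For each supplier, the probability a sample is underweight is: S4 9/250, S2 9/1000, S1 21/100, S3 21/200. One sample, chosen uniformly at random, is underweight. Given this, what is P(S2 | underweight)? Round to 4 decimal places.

Compute prior × likelihood for every hypothesis:
  S4: 0.09 × 0.036 = 0.00324
  S2: 0.22 × 0.009 = 0.00198
  S1: 0.12 × 0.21 = 0.0252
  S3: 0.57 × 0.105 = 0.05985
Total = 0.09027.
P(S2 | evidence) = 0.00198 / 0.09027 ≈ 0.0219.

0.0219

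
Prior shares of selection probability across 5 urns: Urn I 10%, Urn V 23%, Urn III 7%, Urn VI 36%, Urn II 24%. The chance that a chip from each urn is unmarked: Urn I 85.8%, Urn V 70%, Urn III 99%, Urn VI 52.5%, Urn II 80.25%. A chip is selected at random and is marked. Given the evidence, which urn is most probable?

Taking complements, P(marked | each) = Urn I 0.142, Urn V 0.3, Urn III 0.01, Urn VI 0.475, Urn II 0.1975.
By Bayes' rule, posterior ∝ prior × likelihood:
  Urn I: 0.1 × 0.142 = 0.0142
  Urn V: 0.23 × 0.3 = 0.069
  Urn III: 0.07 × 0.01 = 0.0007
  Urn VI: 0.36 × 0.475 = 0.171
  Urn II: 0.24 × 0.1975 = 0.0474
Total = 0.3023.
Largest term belongs to Urn VI, so Urn VI is most probable.

Urn VI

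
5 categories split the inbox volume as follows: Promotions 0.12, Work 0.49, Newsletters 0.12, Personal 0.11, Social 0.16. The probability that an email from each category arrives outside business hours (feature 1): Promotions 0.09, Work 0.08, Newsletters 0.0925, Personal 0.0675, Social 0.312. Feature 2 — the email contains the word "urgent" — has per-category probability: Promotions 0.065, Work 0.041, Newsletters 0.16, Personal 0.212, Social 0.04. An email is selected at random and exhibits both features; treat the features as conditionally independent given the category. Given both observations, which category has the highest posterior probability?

Social

By Bayes' rule, posterior ∝ prior × likelihood:
  Promotions: 0.12 × 0.09 × 0.065 = 0.000702
  Work: 0.49 × 0.08 × 0.041 = 0.0016072
  Newsletters: 0.12 × 0.0925 × 0.16 = 0.001776
  Personal: 0.11 × 0.0675 × 0.212 = 0.0015741
  Social: 0.16 × 0.312 × 0.04 = 0.0019968
Total = 0.0076561.
Largest term belongs to Social, so Social is most probable.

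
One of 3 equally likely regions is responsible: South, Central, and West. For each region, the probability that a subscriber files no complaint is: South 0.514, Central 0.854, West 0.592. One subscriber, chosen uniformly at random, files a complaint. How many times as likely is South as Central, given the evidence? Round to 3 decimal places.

Taking complements, P(complaint | each) = South 0.486, Central 0.146, West 0.408.
With a uniform prior (1/3 each), posterior ∝ likelihood:
  South: 0.486
  Central: 0.146
  West: 0.408
Normalizing constant = 1.04.
The ratio is 0.486 / 0.146 (the normalizer cancels) = 3.329.

3.329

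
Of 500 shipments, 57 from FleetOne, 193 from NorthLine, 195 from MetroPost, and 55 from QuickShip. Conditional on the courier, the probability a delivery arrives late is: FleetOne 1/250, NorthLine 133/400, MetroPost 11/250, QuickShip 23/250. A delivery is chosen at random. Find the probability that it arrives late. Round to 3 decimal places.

By Bayes' rule, posterior ∝ prior × likelihood:
  FleetOne: 0.114 × 0.004 = 0.000456
  NorthLine: 0.386 × 0.3325 = 0.128345
  MetroPost: 0.39 × 0.044 = 0.01716
  QuickShip: 0.11 × 0.092 = 0.01012
P(late) = 0.000456 + 0.128345 + 0.01716 + 0.01012 = 0.156081 → 0.156.

0.156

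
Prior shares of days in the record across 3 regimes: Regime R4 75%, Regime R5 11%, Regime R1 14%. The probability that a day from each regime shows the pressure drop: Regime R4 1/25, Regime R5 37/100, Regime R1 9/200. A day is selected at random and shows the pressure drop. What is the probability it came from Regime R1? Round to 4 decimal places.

0.0818

Unnormalized posteriors (prior × likelihood):
  Regime R4: 0.75 × 0.04 = 0.03
  Regime R5: 0.11 × 0.37 = 0.0407
  Regime R1: 0.14 × 0.045 = 0.0063
Total = 0.077.
P(Regime R1 | evidence) = 0.0063 / 0.077 ≈ 0.0818.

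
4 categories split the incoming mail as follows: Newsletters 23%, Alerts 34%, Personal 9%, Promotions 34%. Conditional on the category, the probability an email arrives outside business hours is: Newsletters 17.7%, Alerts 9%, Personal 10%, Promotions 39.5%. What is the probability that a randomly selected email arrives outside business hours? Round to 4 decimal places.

0.2146

By Bayes' rule, posterior ∝ prior × likelihood:
  Newsletters: 0.23 × 0.177 = 0.04071
  Alerts: 0.34 × 0.09 = 0.0306
  Personal: 0.09 × 0.1 = 0.009
  Promotions: 0.34 × 0.395 = 0.1343
P(off-hours) = 0.04071 + 0.0306 + 0.009 + 0.1343 = 0.21461 → 0.2146.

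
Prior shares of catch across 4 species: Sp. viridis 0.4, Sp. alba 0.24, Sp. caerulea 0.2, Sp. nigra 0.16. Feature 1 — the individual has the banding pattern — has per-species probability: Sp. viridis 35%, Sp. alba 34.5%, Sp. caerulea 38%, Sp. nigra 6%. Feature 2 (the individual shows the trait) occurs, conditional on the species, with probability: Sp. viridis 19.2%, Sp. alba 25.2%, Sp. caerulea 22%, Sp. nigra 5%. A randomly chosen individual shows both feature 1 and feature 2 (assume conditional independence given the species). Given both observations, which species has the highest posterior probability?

Prior × likelihood for each hypothesis:
  Sp. viridis: 0.4 × 0.35 × 0.192 = 0.02688
  Sp. alba: 0.24 × 0.345 × 0.252 = 0.0208656
  Sp. caerulea: 0.2 × 0.38 × 0.22 = 0.01672
  Sp. nigra: 0.16 × 0.06 × 0.05 = 0.00048
Sum = 0.0649456.
Largest term belongs to Sp. viridis, so Sp. viridis is most probable.

Sp. viridis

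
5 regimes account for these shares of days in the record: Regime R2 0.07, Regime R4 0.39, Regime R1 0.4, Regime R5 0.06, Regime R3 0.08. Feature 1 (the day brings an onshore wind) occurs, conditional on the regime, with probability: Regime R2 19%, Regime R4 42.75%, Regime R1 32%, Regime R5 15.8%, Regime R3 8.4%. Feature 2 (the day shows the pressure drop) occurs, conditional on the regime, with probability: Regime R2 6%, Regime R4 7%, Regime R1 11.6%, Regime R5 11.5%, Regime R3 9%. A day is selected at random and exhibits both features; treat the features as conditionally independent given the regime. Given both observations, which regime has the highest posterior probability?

Regime R1

Prior × likelihood for each hypothesis:
  Regime R2: 0.07 × 0.19 × 0.06 = 0.000798
  Regime R4: 0.39 × 0.4275 × 0.07 = 0.01167075
  Regime R1: 0.4 × 0.32 × 0.116 = 0.014848
  Regime R5: 0.06 × 0.158 × 0.115 = 0.0010902
  Regime R3: 0.08 × 0.084 × 0.09 = 0.0006048
Total = 0.02901175.
Largest term belongs to Regime R1, so Regime R1 is most probable.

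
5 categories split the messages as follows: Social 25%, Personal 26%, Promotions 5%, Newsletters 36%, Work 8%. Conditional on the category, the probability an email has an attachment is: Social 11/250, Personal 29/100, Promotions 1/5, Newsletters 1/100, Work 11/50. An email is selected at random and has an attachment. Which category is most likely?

Compute prior × likelihood for every hypothesis:
  Social: 0.25 × 0.044 = 0.011
  Personal: 0.26 × 0.29 = 0.0754
  Promotions: 0.05 × 0.2 = 0.01
  Newsletters: 0.36 × 0.01 = 0.0036
  Work: 0.08 × 0.22 = 0.0176
Normalizing constant = 0.1176.
Largest term belongs to Personal, so Personal is most probable.

Personal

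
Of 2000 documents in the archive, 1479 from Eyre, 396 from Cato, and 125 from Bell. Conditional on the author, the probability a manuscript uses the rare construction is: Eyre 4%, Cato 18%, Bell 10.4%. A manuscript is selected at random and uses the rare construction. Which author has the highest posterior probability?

Unnormalized posteriors (prior × likelihood):
  Eyre: 0.7395 × 0.04 = 0.02958
  Cato: 0.198 × 0.18 = 0.03564
  Bell: 0.0625 × 0.104 = 0.0065
Sum = 0.07172.
Largest term belongs to Cato, so Cato is most probable.

Cato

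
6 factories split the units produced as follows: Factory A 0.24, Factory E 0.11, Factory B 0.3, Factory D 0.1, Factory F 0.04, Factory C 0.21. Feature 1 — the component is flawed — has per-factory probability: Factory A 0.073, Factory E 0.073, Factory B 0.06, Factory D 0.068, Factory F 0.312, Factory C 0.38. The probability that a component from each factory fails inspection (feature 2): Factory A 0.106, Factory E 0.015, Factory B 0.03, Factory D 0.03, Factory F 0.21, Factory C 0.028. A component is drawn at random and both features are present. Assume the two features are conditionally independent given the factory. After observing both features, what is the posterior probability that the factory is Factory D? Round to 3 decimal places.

By Bayes' rule, posterior ∝ prior × likelihood:
  Factory A: 0.24 × 0.073 × 0.106 = 0.00185712
  Factory E: 0.11 × 0.073 × 0.015 = 0.00012045
  Factory B: 0.3 × 0.06 × 0.03 = 0.00054
  Factory D: 0.1 × 0.068 × 0.03 = 0.000204
  Factory F: 0.04 × 0.312 × 0.21 = 0.0026208
  Factory C: 0.21 × 0.38 × 0.028 = 0.0022344
Sum = 0.00757677.
P(Factory D | evidence) = 0.000204 / 0.00757677 ≈ 0.027.

0.027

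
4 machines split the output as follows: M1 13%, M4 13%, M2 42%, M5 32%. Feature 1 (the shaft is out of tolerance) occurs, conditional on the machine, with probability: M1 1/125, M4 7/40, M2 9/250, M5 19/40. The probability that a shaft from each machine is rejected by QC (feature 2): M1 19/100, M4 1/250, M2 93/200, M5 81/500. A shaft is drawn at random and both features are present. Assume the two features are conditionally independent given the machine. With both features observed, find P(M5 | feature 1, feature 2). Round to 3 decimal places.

Compute prior × likelihood for every hypothesis:
  M1: 0.13 × 0.008 × 0.19 = 0.0001976
  M4: 0.13 × 0.175 × 0.004 = 0.000091
  M2: 0.42 × 0.036 × 0.465 = 0.0070308
  M5: 0.32 × 0.475 × 0.162 = 0.024624
Sum = 0.0319434.
P(M5 | evidence) = 0.024624 / 0.0319434 ≈ 0.771.

0.771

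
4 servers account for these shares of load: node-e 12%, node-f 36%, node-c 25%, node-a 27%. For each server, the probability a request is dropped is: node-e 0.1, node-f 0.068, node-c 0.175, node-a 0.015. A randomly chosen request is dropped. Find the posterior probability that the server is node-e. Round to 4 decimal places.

Unnormalized posteriors (prior × likelihood):
  node-e: 0.12 × 0.1 = 0.012
  node-f: 0.36 × 0.068 = 0.02448
  node-c: 0.25 × 0.175 = 0.04375
  node-a: 0.27 × 0.015 = 0.00405
Sum = 0.08428.
P(node-e | evidence) = 0.012 / 0.08428 ≈ 0.1424.

0.1424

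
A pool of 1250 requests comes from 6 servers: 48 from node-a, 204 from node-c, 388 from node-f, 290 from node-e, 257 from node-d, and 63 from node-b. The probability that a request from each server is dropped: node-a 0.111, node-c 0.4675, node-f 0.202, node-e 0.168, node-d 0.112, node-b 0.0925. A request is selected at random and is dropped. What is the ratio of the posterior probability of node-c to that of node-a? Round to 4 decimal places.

By Bayes' rule, posterior ∝ prior × likelihood:
  node-a: 0.0384 × 0.111 = 0.0042624
  node-c: 0.1632 × 0.4675 = 0.076296
  node-f: 0.3104 × 0.202 = 0.0627008
  node-e: 0.232 × 0.168 = 0.038976
  node-d: 0.2056 × 0.112 = 0.0230272
  node-b: 0.0504 × 0.0925 = 0.004662
Sum = 0.2099244.
The ratio is 0.076296 / 0.0042624 (the normalizer cancels) = 17.8998.

17.8998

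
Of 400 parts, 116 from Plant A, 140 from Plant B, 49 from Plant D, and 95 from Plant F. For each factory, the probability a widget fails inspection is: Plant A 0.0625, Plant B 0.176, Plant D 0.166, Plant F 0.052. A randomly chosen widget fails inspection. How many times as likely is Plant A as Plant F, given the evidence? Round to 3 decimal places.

1.468

Unnormalized posteriors (prior × likelihood):
  Plant A: 0.29 × 0.0625 = 0.018125
  Plant B: 0.35 × 0.176 = 0.0616
  Plant D: 0.1225 × 0.166 = 0.020335
  Plant F: 0.2375 × 0.052 = 0.01235
Total = 0.11241.
The ratio is 0.018125 / 0.01235 (the normalizer cancels) = 1.468.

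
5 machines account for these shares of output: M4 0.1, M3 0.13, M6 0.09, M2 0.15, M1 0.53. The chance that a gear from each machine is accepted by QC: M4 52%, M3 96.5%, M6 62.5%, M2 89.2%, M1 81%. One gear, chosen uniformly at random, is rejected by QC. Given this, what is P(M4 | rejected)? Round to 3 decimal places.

0.236

Taking complements, P(rejected | each) = M4 0.48, M3 0.035, M6 0.375, M2 0.108, M1 0.19.
Compute prior × likelihood for every hypothesis:
  M4: 0.1 × 0.48 = 0.048
  M3: 0.13 × 0.035 = 0.00455
  M6: 0.09 × 0.375 = 0.03375
  M2: 0.15 × 0.108 = 0.0162
  M1: 0.53 × 0.19 = 0.1007
Sum = 0.2032.
P(M4 | evidence) = 0.048 / 0.2032 ≈ 0.236.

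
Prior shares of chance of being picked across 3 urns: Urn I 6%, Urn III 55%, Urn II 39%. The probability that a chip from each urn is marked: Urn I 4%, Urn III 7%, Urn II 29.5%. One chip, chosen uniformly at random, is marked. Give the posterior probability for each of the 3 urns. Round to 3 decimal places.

Prior × likelihood for each hypothesis:
  Urn I: 0.06 × 0.04 = 0.0024
  Urn III: 0.55 × 0.07 = 0.0385
  Urn II: 0.39 × 0.295 = 0.11505
Normalizing constant = 0.15595.
P(Urn I | marked) = 0.0024/0.15595 ≈ 0.015
P(Urn III | marked) = 0.0385/0.15595 ≈ 0.247
P(Urn II | marked) = 0.11505/0.15595 ≈ 0.738

Urn I 0.015, Urn III 0.247, Urn II 0.738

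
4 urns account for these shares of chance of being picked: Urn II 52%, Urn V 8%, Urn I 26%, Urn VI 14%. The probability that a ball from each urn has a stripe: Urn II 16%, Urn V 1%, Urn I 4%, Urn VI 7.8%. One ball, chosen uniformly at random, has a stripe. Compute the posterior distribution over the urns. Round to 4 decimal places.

Unnormalized posteriors (prior × likelihood):
  Urn II: 0.52 × 0.16 = 0.0832
  Urn V: 0.08 × 0.01 = 0.0008
  Urn I: 0.26 × 0.04 = 0.0104
  Urn VI: 0.14 × 0.078 = 0.01092
Total = 0.10532.
P(Urn II | striped) = 0.0832/0.10532 ≈ 0.7900
P(Urn V | striped) = 0.0008/0.10532 ≈ 0.0076
P(Urn I | striped) = 0.0104/0.10532 ≈ 0.0987
P(Urn VI | striped) = 0.01092/0.10532 ≈ 0.1037

Urn II 0.7900, Urn V 0.0076, Urn I 0.0987, Urn VI 0.1037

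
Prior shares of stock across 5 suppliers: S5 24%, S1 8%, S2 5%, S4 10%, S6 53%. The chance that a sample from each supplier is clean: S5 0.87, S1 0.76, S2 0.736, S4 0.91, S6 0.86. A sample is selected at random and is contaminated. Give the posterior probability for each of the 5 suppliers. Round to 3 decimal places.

S5 0.213, S1 0.131, S2 0.090, S4 0.061, S6 0.505

Taking complements, P(contaminated | each) = S5 0.13, S1 0.24, S2 0.264, S4 0.09, S6 0.14.
Compute prior × likelihood for every hypothesis:
  S5: 0.24 × 0.13 = 0.0312
  S1: 0.08 × 0.24 = 0.0192
  S2: 0.05 × 0.264 = 0.0132
  S4: 0.1 × 0.09 = 0.009
  S6: 0.53 × 0.14 = 0.0742
Normalizing constant = 0.1468.
P(S5 | contaminated) = 0.0312/0.1468 ≈ 0.213
P(S1 | contaminated) = 0.0192/0.1468 ≈ 0.131
P(S2 | contaminated) = 0.0132/0.1468 ≈ 0.090
P(S4 | contaminated) = 0.009/0.1468 ≈ 0.061
P(S6 | contaminated) = 0.0742/0.1468 ≈ 0.505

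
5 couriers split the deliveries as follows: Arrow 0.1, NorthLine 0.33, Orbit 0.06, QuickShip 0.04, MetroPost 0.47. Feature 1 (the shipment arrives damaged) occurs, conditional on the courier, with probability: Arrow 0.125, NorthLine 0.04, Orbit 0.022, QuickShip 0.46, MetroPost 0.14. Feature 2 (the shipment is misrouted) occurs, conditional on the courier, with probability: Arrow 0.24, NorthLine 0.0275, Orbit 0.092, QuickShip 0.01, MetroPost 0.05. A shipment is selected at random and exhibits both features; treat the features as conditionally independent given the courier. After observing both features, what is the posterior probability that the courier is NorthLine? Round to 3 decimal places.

0.052

By Bayes' rule, posterior ∝ prior × likelihood:
  Arrow: 0.1 × 0.125 × 0.24 = 0.003
  NorthLine: 0.33 × 0.04 × 0.0275 = 0.000363
  Orbit: 0.06 × 0.022 × 0.092 = 0.00012144
  QuickShip: 0.04 × 0.46 × 0.01 = 0.000184
  MetroPost: 0.47 × 0.14 × 0.05 = 0.00329
Normalizing constant = 0.00695844.
P(NorthLine | evidence) = 0.000363 / 0.00695844 ≈ 0.052.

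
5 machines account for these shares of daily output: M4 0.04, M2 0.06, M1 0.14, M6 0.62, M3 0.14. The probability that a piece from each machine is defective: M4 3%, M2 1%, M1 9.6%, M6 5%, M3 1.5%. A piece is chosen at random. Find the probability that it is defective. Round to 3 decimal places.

0.048

By Bayes' rule, posterior ∝ prior × likelihood:
  M4: 0.04 × 0.03 = 0.0012
  M2: 0.06 × 0.01 = 0.0006
  M1: 0.14 × 0.096 = 0.01344
  M6: 0.62 × 0.05 = 0.031
  M3: 0.14 × 0.015 = 0.0021
P(defective) = 0.0012 + 0.0006 + 0.01344 + 0.031 + 0.0021 = 0.04834 → 0.048.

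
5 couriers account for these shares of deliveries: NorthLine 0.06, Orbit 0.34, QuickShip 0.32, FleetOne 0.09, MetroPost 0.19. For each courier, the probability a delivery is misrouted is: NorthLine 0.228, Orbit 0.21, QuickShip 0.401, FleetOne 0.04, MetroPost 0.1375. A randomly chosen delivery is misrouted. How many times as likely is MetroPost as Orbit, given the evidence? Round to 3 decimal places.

0.366

Prior × likelihood for each hypothesis:
  NorthLine: 0.06 × 0.228 = 0.01368
  Orbit: 0.34 × 0.21 = 0.0714
  QuickShip: 0.32 × 0.401 = 0.12832
  FleetOne: 0.09 × 0.04 = 0.0036
  MetroPost: 0.19 × 0.1375 = 0.026125
Total = 0.243125.
The ratio is 0.026125 / 0.0714 (the normalizer cancels) = 0.366.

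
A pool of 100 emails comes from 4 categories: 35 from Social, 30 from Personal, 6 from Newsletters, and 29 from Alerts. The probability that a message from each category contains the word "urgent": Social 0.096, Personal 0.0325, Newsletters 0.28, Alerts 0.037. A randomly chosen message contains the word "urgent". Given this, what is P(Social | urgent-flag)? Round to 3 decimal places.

0.474

Unnormalized posteriors (prior × likelihood):
  Social: 0.35 × 0.096 = 0.0336
  Personal: 0.3 × 0.0325 = 0.00975
  Newsletters: 0.06 × 0.28 = 0.0168
  Alerts: 0.29 × 0.037 = 0.01073
Sum = 0.07088.
P(Social | evidence) = 0.0336 / 0.07088 ≈ 0.474.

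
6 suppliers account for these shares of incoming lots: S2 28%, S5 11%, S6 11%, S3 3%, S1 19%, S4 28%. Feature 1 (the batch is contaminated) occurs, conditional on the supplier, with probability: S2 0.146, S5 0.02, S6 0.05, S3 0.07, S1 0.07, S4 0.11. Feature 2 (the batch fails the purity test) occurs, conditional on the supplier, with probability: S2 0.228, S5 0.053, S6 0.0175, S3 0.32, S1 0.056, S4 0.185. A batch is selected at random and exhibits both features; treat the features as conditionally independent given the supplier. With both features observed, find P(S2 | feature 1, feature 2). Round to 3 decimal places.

0.560

Prior × likelihood for each hypothesis:
  S2: 0.28 × 0.146 × 0.228 = 0.00932064
  S5: 0.11 × 0.02 × 0.053 = 0.0001166
  S6: 0.11 × 0.05 × 0.0175 = 0.00009625
  S3: 0.03 × 0.07 × 0.32 = 0.000672
  S1: 0.19 × 0.07 × 0.056 = 0.0007448
  S4: 0.28 × 0.11 × 0.185 = 0.005698
Normalizing constant = 0.01664829.
P(S2 | evidence) = 0.00932064 / 0.01664829 ≈ 0.560.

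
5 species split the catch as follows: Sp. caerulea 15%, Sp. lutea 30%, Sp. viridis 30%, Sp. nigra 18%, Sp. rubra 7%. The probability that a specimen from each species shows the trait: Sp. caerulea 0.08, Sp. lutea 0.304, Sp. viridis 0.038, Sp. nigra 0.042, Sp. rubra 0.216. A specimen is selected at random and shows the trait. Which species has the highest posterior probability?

Prior × likelihood for each hypothesis:
  Sp. caerulea: 0.15 × 0.08 = 0.012
  Sp. lutea: 0.3 × 0.304 = 0.0912
  Sp. viridis: 0.3 × 0.038 = 0.0114
  Sp. nigra: 0.18 × 0.042 = 0.00756
  Sp. rubra: 0.07 × 0.216 = 0.01512
Sum = 0.13728.
Largest term belongs to Sp. lutea, so Sp. lutea is most probable.

Sp. lutea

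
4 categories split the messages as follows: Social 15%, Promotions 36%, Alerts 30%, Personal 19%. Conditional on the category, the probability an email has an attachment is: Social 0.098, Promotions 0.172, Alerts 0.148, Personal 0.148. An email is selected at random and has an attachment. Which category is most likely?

Unnormalized posteriors (prior × likelihood):
  Social: 0.15 × 0.098 = 0.0147
  Promotions: 0.36 × 0.172 = 0.06192
  Alerts: 0.3 × 0.148 = 0.0444
  Personal: 0.19 × 0.148 = 0.02812
Sum = 0.14914.
Largest term belongs to Promotions, so Promotions is most probable.

Promotions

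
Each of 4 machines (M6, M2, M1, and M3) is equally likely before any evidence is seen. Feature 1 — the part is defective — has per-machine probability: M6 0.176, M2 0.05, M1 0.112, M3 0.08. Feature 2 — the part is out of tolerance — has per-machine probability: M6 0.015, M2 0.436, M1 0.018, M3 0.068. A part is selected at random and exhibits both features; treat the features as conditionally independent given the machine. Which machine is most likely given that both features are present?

M2

Since the prior is uniform, the posterior is proportional to the likelihood:
  M6: 0.176 × 0.015 = 0.00264
  M2: 0.05 × 0.436 = 0.0218
  M1: 0.112 × 0.018 = 0.002016
  M3: 0.08 × 0.068 = 0.00544
Normalizing constant = 0.031896.
Largest term belongs to M2, so M2 is most probable.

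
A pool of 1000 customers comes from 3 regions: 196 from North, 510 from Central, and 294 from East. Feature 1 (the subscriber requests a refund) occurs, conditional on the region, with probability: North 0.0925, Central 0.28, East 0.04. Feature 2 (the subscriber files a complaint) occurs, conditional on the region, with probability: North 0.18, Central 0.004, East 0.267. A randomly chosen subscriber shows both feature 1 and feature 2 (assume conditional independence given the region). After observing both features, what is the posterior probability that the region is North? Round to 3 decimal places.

0.468

Prior × likelihood for each hypothesis:
  North: 0.196 × 0.0925 × 0.18 = 0.0032634
  Central: 0.51 × 0.28 × 0.004 = 0.0005712
  East: 0.294 × 0.04 × 0.267 = 0.00313992
Normalizing constant = 0.00697452.
P(North | evidence) = 0.0032634 / 0.00697452 ≈ 0.468.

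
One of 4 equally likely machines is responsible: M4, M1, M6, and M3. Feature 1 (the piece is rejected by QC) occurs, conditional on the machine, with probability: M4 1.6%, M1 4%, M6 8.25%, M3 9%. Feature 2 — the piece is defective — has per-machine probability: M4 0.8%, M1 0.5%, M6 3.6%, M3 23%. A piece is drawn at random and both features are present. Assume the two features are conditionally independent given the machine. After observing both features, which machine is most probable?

With a uniform prior (1/4 each), posterior ∝ likelihood:
  M4: 0.016 × 0.008 = 0.000128
  M1: 0.04 × 0.005 = 0.0002
  M6: 0.0825 × 0.036 = 0.00297
  M3: 0.09 × 0.23 = 0.0207
Sum = 0.023998.
Largest term belongs to M3, so M3 is most probable.

M3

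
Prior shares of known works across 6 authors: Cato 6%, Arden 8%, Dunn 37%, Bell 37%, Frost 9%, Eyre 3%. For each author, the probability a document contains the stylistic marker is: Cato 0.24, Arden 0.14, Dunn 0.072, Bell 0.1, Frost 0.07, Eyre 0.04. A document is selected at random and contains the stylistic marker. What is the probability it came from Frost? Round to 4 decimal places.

0.0651

By Bayes' rule, posterior ∝ prior × likelihood:
  Cato: 0.06 × 0.24 = 0.0144
  Arden: 0.08 × 0.14 = 0.0112
  Dunn: 0.37 × 0.072 = 0.02664
  Bell: 0.37 × 0.1 = 0.037
  Frost: 0.09 × 0.07 = 0.0063
  Eyre: 0.03 × 0.04 = 0.0012
Sum = 0.09674.
P(Frost | evidence) = 0.0063 / 0.09674 ≈ 0.0651.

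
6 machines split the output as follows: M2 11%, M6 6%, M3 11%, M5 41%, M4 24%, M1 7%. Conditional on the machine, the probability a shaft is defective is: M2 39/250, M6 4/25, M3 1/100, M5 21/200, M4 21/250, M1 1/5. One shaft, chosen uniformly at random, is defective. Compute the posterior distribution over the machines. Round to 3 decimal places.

Unnormalized posteriors (prior × likelihood):
  M2: 0.11 × 0.156 = 0.01716
  M6: 0.06 × 0.16 = 0.0096
  M3: 0.11 × 0.01 = 0.0011
  M5: 0.41 × 0.105 = 0.04305
  M4: 0.24 × 0.084 = 0.02016
  M1: 0.07 × 0.2 = 0.014
Sum = 0.10507.
P(M2 | defective) = 0.01716/0.10507 ≈ 0.163
P(M6 | defective) = 0.0096/0.10507 ≈ 0.091
P(M3 | defective) = 0.0011/0.10507 ≈ 0.010
P(M5 | defective) = 0.04305/0.10507 ≈ 0.410
P(M4 | defective) = 0.02016/0.10507 ≈ 0.192
P(M1 | defective) = 0.014/0.10507 ≈ 0.133

M2 0.163, M6 0.091, M3 0.010, M5 0.410, M4 0.192, M1 0.133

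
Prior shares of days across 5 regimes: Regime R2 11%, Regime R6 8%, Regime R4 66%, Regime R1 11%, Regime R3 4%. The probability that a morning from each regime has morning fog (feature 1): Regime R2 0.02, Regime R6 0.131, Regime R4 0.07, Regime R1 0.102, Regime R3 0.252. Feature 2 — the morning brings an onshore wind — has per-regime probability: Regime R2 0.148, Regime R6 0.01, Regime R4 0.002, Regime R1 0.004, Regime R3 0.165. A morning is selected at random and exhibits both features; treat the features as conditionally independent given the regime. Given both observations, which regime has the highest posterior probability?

Regime R3

By Bayes' rule, posterior ∝ prior × likelihood:
  Regime R2: 0.11 × 0.02 × 0.148 = 0.0003256
  Regime R6: 0.08 × 0.131 × 0.01 = 0.0001048
  Regime R4: 0.66 × 0.07 × 0.002 = 0.0000924
  Regime R1: 0.11 × 0.102 × 0.004 = 0.00004488
  Regime R3: 0.04 × 0.252 × 0.165 = 0.0016632
Normalizing constant = 0.00223088.
Largest term belongs to Regime R3, so Regime R3 is most probable.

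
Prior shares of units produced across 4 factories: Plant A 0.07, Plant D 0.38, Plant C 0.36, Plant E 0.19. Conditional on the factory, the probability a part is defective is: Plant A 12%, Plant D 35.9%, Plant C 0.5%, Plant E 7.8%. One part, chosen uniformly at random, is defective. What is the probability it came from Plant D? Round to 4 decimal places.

0.8450

By Bayes' rule, posterior ∝ prior × likelihood:
  Plant A: 0.07 × 0.12 = 0.0084
  Plant D: 0.38 × 0.359 = 0.13642
  Plant C: 0.36 × 0.005 = 0.0018
  Plant E: 0.19 × 0.078 = 0.01482
Total = 0.16144.
P(Plant D | evidence) = 0.13642 / 0.16144 ≈ 0.8450.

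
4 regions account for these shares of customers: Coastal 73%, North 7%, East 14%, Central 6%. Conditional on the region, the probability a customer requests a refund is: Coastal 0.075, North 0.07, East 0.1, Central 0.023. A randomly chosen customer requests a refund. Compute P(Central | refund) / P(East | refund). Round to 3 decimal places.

By Bayes' rule, posterior ∝ prior × likelihood:
  Coastal: 0.73 × 0.075 = 0.05475
  North: 0.07 × 0.07 = 0.0049
  East: 0.14 × 0.1 = 0.014
  Central: 0.06 × 0.023 = 0.00138
Normalizing constant = 0.07503.
The ratio is 0.00138 / 0.014 (the normalizer cancels) = 0.099.

0.099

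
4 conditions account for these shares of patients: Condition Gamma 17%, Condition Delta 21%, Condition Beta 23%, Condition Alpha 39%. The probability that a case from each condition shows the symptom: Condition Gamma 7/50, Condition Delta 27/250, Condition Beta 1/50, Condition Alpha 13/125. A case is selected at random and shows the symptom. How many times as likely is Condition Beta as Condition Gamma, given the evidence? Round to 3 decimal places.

Compute prior × likelihood for every hypothesis:
  Condition Gamma: 0.17 × 0.14 = 0.0238
  Condition Delta: 0.21 × 0.108 = 0.02268
  Condition Beta: 0.23 × 0.02 = 0.0046
  Condition Alpha: 0.39 × 0.104 = 0.04056
Normalizing constant = 0.09164.
The ratio is 0.0046 / 0.0238 (the normalizer cancels) = 0.193.

0.193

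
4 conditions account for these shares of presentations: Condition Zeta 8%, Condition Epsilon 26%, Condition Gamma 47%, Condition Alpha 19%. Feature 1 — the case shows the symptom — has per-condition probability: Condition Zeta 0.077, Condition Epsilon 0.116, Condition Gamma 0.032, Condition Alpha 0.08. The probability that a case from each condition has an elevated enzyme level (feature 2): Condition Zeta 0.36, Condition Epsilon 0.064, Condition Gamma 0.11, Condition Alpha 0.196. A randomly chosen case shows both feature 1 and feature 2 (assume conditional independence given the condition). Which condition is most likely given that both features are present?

Prior × likelihood for each hypothesis:
  Condition Zeta: 0.08 × 0.077 × 0.36 = 0.0022176
  Condition Epsilon: 0.26 × 0.116 × 0.064 = 0.00193024
  Condition Gamma: 0.47 × 0.032 × 0.11 = 0.0016544
  Condition Alpha: 0.19 × 0.08 × 0.196 = 0.0029792
Sum = 0.00878144.
Largest term belongs to Condition Alpha, so Condition Alpha is most probable.

Condition Alpha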